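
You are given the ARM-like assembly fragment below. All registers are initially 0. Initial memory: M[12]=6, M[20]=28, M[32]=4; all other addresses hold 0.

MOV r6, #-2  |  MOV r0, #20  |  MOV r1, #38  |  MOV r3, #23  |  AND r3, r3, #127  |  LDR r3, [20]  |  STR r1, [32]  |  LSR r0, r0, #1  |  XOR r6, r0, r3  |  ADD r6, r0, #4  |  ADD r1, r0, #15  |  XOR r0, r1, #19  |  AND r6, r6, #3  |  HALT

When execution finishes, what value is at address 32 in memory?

after MOV r6, #-2: r6=-2
after MOV r0, #20: r0=20
after MOV r1, #38: r1=38
after MOV r3, #23: r3=23
after AND r3, r3, #127: r3=23&127=23
after LDR r3, [20]: r3=M[20]=28
STR r1, [32] → M[32]=38
after LSR r0, r0, #1: r0=20>>1=10
after XOR r6, r0, r3: r6=10^28=22
after ADD r6, r0, #4: r6=10+4=14
after ADD r1, r0, #15: r1=10+15=25
after XOR r0, r1, #19: r0=25^19=10
after AND r6, r6, #3: r6=14&3=2
halt.

38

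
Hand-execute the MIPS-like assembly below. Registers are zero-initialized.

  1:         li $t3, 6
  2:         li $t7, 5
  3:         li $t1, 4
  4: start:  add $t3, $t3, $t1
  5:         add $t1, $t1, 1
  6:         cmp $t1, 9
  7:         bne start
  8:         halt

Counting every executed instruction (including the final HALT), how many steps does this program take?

24

after li $t3, 6: $t3=6
after li $t7, 5: $t7=5
after li $t1, 4: $t1=4
after add $t3, $t3, $t1: $t3=6+4=10
after add $t1, $t1, 1: $t1=4+1=5
cmp $t1, 9  (cmp 5,9)
bne start: taken
after add $t3, $t3, $t1: $t3=10+5=15
after add $t1, $t1, 1: $t1=5+1=6
cmp $t1, 9  (cmp 6,9)
bne start: taken
after add $t3, $t3, $t1: $t3=15+6=21
after add $t1, $t1, 1: $t1=6+1=7
cmp $t1, 9  (cmp 7,9)
bne start: taken
after add $t3, $t3, $t1: $t3=21+7=28
after add $t1, $t1, 1: $t1=7+1=8
cmp $t1, 9  (cmp 8,9)
bne start: taken
after add $t3, $t3, $t1: $t3=28+8=36
after add $t1, $t1, 1: $t1=8+1=9
cmp $t1, 9  (cmp 9,9)
bne start: not taken
halt.
Total executed instructions: 24.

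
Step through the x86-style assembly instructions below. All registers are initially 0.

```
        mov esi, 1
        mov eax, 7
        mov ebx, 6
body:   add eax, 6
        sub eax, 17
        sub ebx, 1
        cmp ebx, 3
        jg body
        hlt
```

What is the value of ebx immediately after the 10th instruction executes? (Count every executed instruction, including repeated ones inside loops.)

5

after mov esi, 1: esi=1
after mov eax, 7: eax=7
after mov ebx, 6: ebx=6
after add eax, 6: eax=7+6=13
after sub eax, 17: eax=13-17=-4
after sub ebx, 1: ebx=6-1=5
cmp ebx, 3  (cmp 5,3)
jg body: taken
after add eax, 6: eax=(-4)+6=2
after sub eax, 17: eax=2-17=-15
After step 10: ebx = 5.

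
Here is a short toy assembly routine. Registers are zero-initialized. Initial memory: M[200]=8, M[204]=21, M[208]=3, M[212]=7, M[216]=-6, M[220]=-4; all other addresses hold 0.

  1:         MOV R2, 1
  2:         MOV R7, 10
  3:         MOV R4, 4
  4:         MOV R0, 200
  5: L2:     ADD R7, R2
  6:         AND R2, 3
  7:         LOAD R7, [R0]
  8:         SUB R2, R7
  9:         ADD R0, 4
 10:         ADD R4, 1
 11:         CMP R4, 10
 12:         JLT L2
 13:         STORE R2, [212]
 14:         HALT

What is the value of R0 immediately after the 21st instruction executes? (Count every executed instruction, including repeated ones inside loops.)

R2=1
R7=10
R4=4
R0=200
R7=10+1=11
R2=1&3=1
R7=M[200]=8
R2=1-8=-7
R0=200+4=204
R4=4+1=5
CMP R4, 10  (cmp 5,10)
JLT L2: taken
R7=8+(-7)=1
R2=(-7)&3=1
R7=M[204]=21
R2=1-21=-20
R0=204+4=208
R4=5+1=6
CMP R4, 10  (cmp 6,10)
JLT L2: taken
R7=21+(-20)=1
After step 21: R0 = 208.

208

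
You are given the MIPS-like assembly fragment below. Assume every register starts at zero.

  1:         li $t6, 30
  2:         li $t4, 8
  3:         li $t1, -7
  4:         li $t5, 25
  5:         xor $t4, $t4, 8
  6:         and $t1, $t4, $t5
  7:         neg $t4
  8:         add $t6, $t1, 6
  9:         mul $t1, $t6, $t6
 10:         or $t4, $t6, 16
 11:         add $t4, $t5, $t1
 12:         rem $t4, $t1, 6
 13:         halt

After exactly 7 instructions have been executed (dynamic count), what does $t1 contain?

li $t6, 30 → $t6=30
li $t4, 8 → $t4=8
li $t1, -7 → $t1=-7
li $t5, 25 → $t5=25
xor $t4, $t4, 8 → $t4=8^8=0
and $t1, $t4, $t5 → $t1=0&25=0
neg $t4 → $t4=-(0)=0
After step 7: $t1 = 0.

0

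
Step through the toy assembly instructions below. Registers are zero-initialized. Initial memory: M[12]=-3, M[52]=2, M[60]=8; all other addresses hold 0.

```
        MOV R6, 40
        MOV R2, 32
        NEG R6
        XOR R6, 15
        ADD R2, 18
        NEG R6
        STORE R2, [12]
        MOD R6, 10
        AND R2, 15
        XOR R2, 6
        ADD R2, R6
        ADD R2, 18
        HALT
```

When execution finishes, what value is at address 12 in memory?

R6=40
R2=32
R6=-(40)=-40
R6=(-40)^15=-41
R2=32+18=50
R6=-(-41)=41
STORE R2, [12] → M[12]=50
R6=41%10=1
R2=50&15=2
R2=2^6=4
R2=4+1=5
R2=5+18=23
halt.

50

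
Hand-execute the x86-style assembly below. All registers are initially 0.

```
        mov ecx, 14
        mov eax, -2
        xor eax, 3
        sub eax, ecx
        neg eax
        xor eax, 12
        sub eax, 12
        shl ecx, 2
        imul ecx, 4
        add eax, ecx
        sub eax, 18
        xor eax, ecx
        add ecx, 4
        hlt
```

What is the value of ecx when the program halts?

228

ecx=14
eax=-2
eax=(-2)^3=-3
eax=(-3)-14=-17
eax=-(-17)=17
eax=17^12=29
eax=29-12=17
ecx=14<<2=56
ecx=56*4=224
eax=17+224=241
eax=241-18=223
eax=223^224=63
ecx=224+4=228
halt.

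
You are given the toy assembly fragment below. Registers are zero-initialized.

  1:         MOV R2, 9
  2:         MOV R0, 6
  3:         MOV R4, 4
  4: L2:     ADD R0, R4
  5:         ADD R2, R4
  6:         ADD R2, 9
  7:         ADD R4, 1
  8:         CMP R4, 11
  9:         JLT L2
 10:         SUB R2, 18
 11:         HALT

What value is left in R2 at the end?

MOV R2, 9 → R2=9
MOV R0, 6 → R0=6
MOV R4, 4 → R4=4
ADD R0, R4 → R0=6+4=10
ADD R2, R4 → R2=9+4=13
ADD R2, 9 → R2=13+9=22
ADD R4, 1 → R4=4+1=5
CMP R4, 11  (cmp 5,11)
JLT L2: taken
ADD R0, R4 → R0=10+5=15
ADD R2, R4 → R2=22+5=27
ADD R2, 9 → R2=27+9=36
ADD R4, 1 → R4=5+1=6
CMP R4, 11  (cmp 6,11)
JLT L2: taken
ADD R0, R4 → R0=15+6=21
ADD R2, R4 → R2=36+6=42
ADD R2, 9 → R2=42+9=51
ADD R4, 1 → R4=6+1=7
CMP R4, 11  (cmp 7,11)
JLT L2: taken
ADD R0, R4 → R0=21+7=28
ADD R2, R4 → R2=51+7=58
ADD R2, 9 → R2=58+9=67
ADD R4, 1 → R4=7+1=8
CMP R4, 11  (cmp 8,11)
JLT L2: taken
ADD R0, R4 → R0=28+8=36
ADD R2, R4 → R2=67+8=75
ADD R2, 9 → R2=75+9=84
ADD R4, 1 → R4=8+1=9
CMP R4, 11  (cmp 9,11)
JLT L2: taken
ADD R0, R4 → R0=36+9=45
ADD R2, R4 → R2=84+9=93
ADD R2, 9 → R2=93+9=102
ADD R4, 1 → R4=9+1=10
CMP R4, 11  (cmp 10,11)
JLT L2: taken
ADD R0, R4 → R0=45+10=55
ADD R2, R4 → R2=102+10=112
ADD R2, 9 → R2=112+9=121
ADD R4, 1 → R4=10+1=11
CMP R4, 11  (cmp 11,11)
JLT L2: not taken
SUB R2, 18 → R2=121-18=103
halt.

103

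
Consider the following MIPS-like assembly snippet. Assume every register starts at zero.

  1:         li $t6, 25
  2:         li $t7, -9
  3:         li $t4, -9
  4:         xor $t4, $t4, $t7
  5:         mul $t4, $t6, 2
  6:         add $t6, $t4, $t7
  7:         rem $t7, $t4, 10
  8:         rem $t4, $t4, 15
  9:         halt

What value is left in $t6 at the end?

41

li $t6, 25 → $t6=25
li $t7, -9 → $t7=-9
li $t4, -9 → $t4=-9
xor $t4, $t4, $t7 → $t4=(-9)^(-9)=0
mul $t4, $t6, 2 → $t4=25*2=50
add $t6, $t4, $t7 → $t6=50+(-9)=41
rem $t7, $t4, 10 → $t7=50%10=0
rem $t4, $t4, 15 → $t4=50%15=5
halt.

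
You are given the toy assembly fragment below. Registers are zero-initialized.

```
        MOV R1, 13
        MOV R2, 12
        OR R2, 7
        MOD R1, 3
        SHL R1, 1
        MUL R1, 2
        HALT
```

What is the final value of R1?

after MOV R1, 13: R1=13
after MOV R2, 12: R2=12
after OR R2, 7: R2=12|7=15
after MOD R1, 3: R1=13%3=1
after SHL R1, 1: R1=1<<1=2
after MUL R1, 2: R1=2*2=4
halt.

4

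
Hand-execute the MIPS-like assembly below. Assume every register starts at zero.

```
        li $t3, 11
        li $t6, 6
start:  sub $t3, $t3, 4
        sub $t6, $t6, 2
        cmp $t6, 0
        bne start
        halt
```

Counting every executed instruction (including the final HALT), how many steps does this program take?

15

after li $t3, 11: $t3=11
after li $t6, 6: $t6=6
after sub $t3, $t3, 4: $t3=11-4=7
after sub $t6, $t6, 2: $t6=6-2=4
cmp $t6, 0  (cmp 4,0)
bne start: taken
after sub $t3, $t3, 4: $t3=7-4=3
after sub $t6, $t6, 2: $t6=4-2=2
cmp $t6, 0  (cmp 2,0)
bne start: taken
after sub $t3, $t3, 4: $t3=3-4=-1
after sub $t6, $t6, 2: $t6=2-2=0
cmp $t6, 0  (cmp 0,0)
bne start: not taken
halt.
Total executed instructions: 15.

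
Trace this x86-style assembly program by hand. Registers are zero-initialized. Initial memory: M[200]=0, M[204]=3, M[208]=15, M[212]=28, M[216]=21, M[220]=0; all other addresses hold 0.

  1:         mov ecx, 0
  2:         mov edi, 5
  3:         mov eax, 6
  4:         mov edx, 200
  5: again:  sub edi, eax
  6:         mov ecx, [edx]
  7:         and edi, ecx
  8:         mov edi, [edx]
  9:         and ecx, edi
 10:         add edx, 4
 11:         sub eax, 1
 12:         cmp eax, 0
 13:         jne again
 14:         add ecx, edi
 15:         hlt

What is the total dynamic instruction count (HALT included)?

after mov ecx, 0: ecx=0
after mov edi, 5: edi=5
after mov eax, 6: eax=6
after mov edx, 200: edx=200
after sub edi, eax: edi=5-6=-1
after mov ecx, [edx]: ecx=M[200]=0
after and edi, ecx: edi=(-1)&0=0
after mov edi, [edx]: edi=M[200]=0
after and ecx, edi: ecx=0&0=0
after add edx, 4: edx=200+4=204
after sub eax, 1: eax=6-1=5
cmp eax, 0  (cmp 5,0)
jne again: taken
after sub edi, eax: edi=0-5=-5
after mov ecx, [edx]: ecx=M[204]=3
after and edi, ecx: edi=(-5)&3=3
after mov edi, [edx]: edi=M[204]=3
after and ecx, edi: ecx=3&3=3
after add edx, 4: edx=204+4=208
after sub eax, 1: eax=5-1=4
cmp eax, 0  (cmp 4,0)
jne again: taken
after sub edi, eax: edi=3-4=-1
after mov ecx, [edx]: ecx=M[208]=15
after and edi, ecx: edi=(-1)&15=15
after mov edi, [edx]: edi=M[208]=15
after and ecx, edi: ecx=15&15=15
after add edx, 4: edx=208+4=212
after sub eax, 1: eax=4-1=3
cmp eax, 0  (cmp 3,0)
jne again: taken
after sub edi, eax: edi=15-3=12
after mov ecx, [edx]: ecx=M[212]=28
after and edi, ecx: edi=12&28=12
after mov edi, [edx]: edi=M[212]=28
after and ecx, edi: ecx=28&28=28
after add edx, 4: edx=212+4=216
after sub eax, 1: eax=3-1=2
cmp eax, 0  (cmp 2,0)
jne again: taken
after sub edi, eax: edi=28-2=26
after mov ecx, [edx]: ecx=M[216]=21
after and edi, ecx: edi=26&21=16
after mov edi, [edx]: edi=M[216]=21
after and ecx, edi: ecx=21&21=21
after add edx, 4: edx=216+4=220
after sub eax, 1: eax=2-1=1
cmp eax, 0  (cmp 1,0)
jne again: taken
after sub edi, eax: edi=21-1=20
after mov ecx, [edx]: ecx=M[220]=0
after and edi, ecx: edi=20&0=0
after mov edi, [edx]: edi=M[220]=0
after and ecx, edi: ecx=0&0=0
after add edx, 4: edx=220+4=224
after sub eax, 1: eax=1-1=0
cmp eax, 0  (cmp 0,0)
jne again: not taken
after add ecx, edi: ecx=0+0=0
halt.
Total executed instructions: 60.

60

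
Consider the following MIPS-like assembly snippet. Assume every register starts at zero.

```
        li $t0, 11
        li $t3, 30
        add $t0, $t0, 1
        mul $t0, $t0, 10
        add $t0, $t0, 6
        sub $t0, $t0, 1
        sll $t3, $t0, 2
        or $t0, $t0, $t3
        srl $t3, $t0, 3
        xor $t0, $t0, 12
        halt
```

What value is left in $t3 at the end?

63

$t0=11
$t3=30
$t0=11+1=12
$t0=12*10=120
$t0=120+6=126
$t0=126-1=125
$t3=125<<2=500
$t0=125|500=509
$t3=509>>3=63
$t0=509^12=497
halt.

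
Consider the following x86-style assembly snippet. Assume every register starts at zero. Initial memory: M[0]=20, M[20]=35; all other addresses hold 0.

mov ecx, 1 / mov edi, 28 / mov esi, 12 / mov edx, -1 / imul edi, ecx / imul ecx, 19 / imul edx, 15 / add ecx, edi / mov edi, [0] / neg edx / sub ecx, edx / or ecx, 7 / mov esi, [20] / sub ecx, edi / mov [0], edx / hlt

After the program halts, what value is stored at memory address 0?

mov ecx, 1 → ecx=1
mov edi, 28 → edi=28
mov esi, 12 → esi=12
mov edx, -1 → edx=-1
imul edi, ecx → edi=28*1=28
imul ecx, 19 → ecx=1*19=19
imul edx, 15 → edx=(-1)*15=-15
add ecx, edi → ecx=19+28=47
mov edi, [0] → edi=M[0]=20
neg edx → edx=-(-15)=15
sub ecx, edx → ecx=47-15=32
or ecx, 7 → ecx=32|7=39
mov esi, [20] → esi=M[20]=35
sub ecx, edi → ecx=39-20=19
mov [0], edx → M[0]=15
halt.

15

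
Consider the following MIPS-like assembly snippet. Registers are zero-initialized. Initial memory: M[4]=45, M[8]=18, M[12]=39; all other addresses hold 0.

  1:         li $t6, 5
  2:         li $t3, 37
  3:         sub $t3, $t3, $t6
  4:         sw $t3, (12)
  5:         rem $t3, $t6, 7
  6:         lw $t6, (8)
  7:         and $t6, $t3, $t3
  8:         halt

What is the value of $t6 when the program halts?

li $t6, 5 → $t6=5
li $t3, 37 → $t3=37
sub $t3, $t3, $t6 → $t3=37-5=32
sw $t3, (12) → M[12]=32
rem $t3, $t6, 7 → $t3=5%7=5
lw $t6, (8) → $t6=M[8]=18
and $t6, $t3, $t3 → $t6=5&5=5
halt.

5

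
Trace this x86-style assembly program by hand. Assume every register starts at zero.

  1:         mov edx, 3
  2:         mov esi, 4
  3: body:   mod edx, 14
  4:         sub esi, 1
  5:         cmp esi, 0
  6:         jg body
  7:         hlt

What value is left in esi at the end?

edx=3
esi=4
edx=3%14=3
esi=4-1=3
cmp esi, 0  (cmp 3,0)
jg body: taken
edx=3%14=3
esi=3-1=2
cmp esi, 0  (cmp 2,0)
jg body: taken
edx=3%14=3
esi=2-1=1
cmp esi, 0  (cmp 1,0)
jg body: taken
edx=3%14=3
esi=1-1=0
cmp esi, 0  (cmp 0,0)
jg body: not taken
halt.

0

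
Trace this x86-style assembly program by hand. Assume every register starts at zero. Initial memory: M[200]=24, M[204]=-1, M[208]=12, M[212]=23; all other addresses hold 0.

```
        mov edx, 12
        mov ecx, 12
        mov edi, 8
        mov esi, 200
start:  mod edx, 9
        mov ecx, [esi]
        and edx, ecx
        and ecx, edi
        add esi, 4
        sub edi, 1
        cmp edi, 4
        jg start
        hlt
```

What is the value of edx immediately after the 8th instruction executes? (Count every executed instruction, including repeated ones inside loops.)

mov edx, 12 → edx=12
mov ecx, 12 → ecx=12
mov edi, 8 → edi=8
mov esi, 200 → esi=200
mod edx, 9 → edx=12%9=3
mov ecx, [esi] → ecx=M[200]=24
and edx, ecx → edx=3&24=0
and ecx, edi → ecx=24&8=8
After step 8: edx = 0.

0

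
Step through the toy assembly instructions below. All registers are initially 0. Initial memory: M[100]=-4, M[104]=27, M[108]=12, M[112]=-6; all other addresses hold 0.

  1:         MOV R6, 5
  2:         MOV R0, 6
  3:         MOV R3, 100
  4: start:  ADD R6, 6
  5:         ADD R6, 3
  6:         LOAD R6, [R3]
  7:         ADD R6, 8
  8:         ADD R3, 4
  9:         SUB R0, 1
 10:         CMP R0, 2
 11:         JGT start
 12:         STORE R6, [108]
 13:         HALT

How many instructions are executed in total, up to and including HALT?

R6=5
R0=6
R3=100
R6=5+6=11
R6=11+3=14
R6=M[100]=-4
R6=(-4)+8=4
R3=100+4=104
R0=6-1=5
CMP R0, 2  (cmp 5,2)
JGT start: taken
R6=4+6=10
R6=10+3=13
R6=M[104]=27
R6=27+8=35
R3=104+4=108
R0=5-1=4
CMP R0, 2  (cmp 4,2)
JGT start: taken
R6=35+6=41
R6=41+3=44
R6=M[108]=12
R6=12+8=20
R3=108+4=112
R0=4-1=3
CMP R0, 2  (cmp 3,2)
JGT start: taken
R6=20+6=26
R6=26+3=29
R6=M[112]=-6
R6=(-6)+8=2
R3=112+4=116
R0=3-1=2
CMP R0, 2  (cmp 2,2)
JGT start: not taken
STORE R6, [108] → M[108]=2
halt.
Total executed instructions: 37.

37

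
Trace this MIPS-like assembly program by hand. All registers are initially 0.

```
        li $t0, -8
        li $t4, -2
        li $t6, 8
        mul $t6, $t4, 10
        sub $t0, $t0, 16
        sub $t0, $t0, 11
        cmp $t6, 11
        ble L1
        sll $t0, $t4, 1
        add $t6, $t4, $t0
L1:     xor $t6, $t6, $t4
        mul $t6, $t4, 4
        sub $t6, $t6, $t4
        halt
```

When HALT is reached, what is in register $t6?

li $t0, -8 → $t0=-8
li $t4, -2 → $t4=-2
li $t6, 8 → $t6=8
mul $t6, $t4, 10 → $t6=(-2)*10=-20
sub $t0, $t0, 16 → $t0=(-8)-16=-24
sub $t0, $t0, 11 → $t0=(-24)-11=-35
cmp $t6, 11  (cmp -20,11)
ble L1: taken
xor $t6, $t6, $t4 → $t6=(-20)^(-2)=18
mul $t6, $t4, 4 → $t6=(-2)*4=-8
sub $t6, $t6, $t4 → $t6=(-8)-(-2)=-6
halt.

-6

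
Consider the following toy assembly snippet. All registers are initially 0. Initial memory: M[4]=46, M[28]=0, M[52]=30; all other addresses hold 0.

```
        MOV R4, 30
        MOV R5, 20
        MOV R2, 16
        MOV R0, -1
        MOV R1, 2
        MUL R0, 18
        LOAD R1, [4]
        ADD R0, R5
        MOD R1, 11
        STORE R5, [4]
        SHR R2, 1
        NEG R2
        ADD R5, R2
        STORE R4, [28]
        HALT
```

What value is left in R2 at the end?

MOV R4, 30 → R4=30
MOV R5, 20 → R5=20
MOV R2, 16 → R2=16
MOV R0, -1 → R0=-1
MOV R1, 2 → R1=2
MUL R0, 18 → R0=(-1)*18=-18
LOAD R1, [4] → R1=M[4]=46
ADD R0, R5 → R0=(-18)+20=2
MOD R1, 11 → R1=46%11=2
STORE R5, [4] → M[4]=20
SHR R2, 1 → R2=16>>1=8
NEG R2 → R2=-(8)=-8
ADD R5, R2 → R5=20+(-8)=12
STORE R4, [28] → M[28]=30
halt.

-8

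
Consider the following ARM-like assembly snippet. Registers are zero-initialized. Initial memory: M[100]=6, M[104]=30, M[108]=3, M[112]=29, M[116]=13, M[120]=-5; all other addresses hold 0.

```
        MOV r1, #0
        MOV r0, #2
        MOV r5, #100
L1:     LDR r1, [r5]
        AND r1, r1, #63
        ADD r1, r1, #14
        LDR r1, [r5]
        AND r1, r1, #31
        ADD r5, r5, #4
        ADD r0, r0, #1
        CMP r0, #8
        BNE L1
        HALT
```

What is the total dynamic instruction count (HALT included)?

58

after MOV r1, #0: r1=0
after MOV r0, #2: r0=2
after MOV r5, #100: r5=100
after LDR r1, [r5]: r1=M[100]=6
after AND r1, r1, #63: r1=6&63=6
after ADD r1, r1, #14: r1=6+14=20
after LDR r1, [r5]: r1=M[100]=6
after AND r1, r1, #31: r1=6&31=6
after ADD r5, r5, #4: r5=100+4=104
after ADD r0, r0, #1: r0=2+1=3
CMP r0, #8  (cmp 3,8)
BNE L1: taken
after LDR r1, [r5]: r1=M[104]=30
after AND r1, r1, #63: r1=30&63=30
after ADD r1, r1, #14: r1=30+14=44
after LDR r1, [r5]: r1=M[104]=30
after AND r1, r1, #31: r1=30&31=30
after ADD r5, r5, #4: r5=104+4=108
after ADD r0, r0, #1: r0=3+1=4
CMP r0, #8  (cmp 4,8)
BNE L1: taken
after LDR r1, [r5]: r1=M[108]=3
after AND r1, r1, #63: r1=3&63=3
after ADD r1, r1, #14: r1=3+14=17
after LDR r1, [r5]: r1=M[108]=3
after AND r1, r1, #31: r1=3&31=3
after ADD r5, r5, #4: r5=108+4=112
after ADD r0, r0, #1: r0=4+1=5
CMP r0, #8  (cmp 5,8)
BNE L1: taken
after LDR r1, [r5]: r1=M[112]=29
after AND r1, r1, #63: r1=29&63=29
after ADD r1, r1, #14: r1=29+14=43
after LDR r1, [r5]: r1=M[112]=29
after AND r1, r1, #31: r1=29&31=29
after ADD r5, r5, #4: r5=112+4=116
after ADD r0, r0, #1: r0=5+1=6
CMP r0, #8  (cmp 6,8)
BNE L1: taken
after LDR r1, [r5]: r1=M[116]=13
after AND r1, r1, #63: r1=13&63=13
after ADD r1, r1, #14: r1=13+14=27
after LDR r1, [r5]: r1=M[116]=13
after AND r1, r1, #31: r1=13&31=13
after ADD r5, r5, #4: r5=116+4=120
after ADD r0, r0, #1: r0=6+1=7
CMP r0, #8  (cmp 7,8)
BNE L1: taken
after LDR r1, [r5]: r1=M[120]=-5
after AND r1, r1, #63: r1=(-5)&63=59
after ADD r1, r1, #14: r1=59+14=73
after LDR r1, [r5]: r1=M[120]=-5
after AND r1, r1, #31: r1=(-5)&31=27
after ADD r5, r5, #4: r5=120+4=124
after ADD r0, r0, #1: r0=7+1=8
CMP r0, #8  (cmp 8,8)
BNE L1: not taken
halt.
Total executed instructions: 58.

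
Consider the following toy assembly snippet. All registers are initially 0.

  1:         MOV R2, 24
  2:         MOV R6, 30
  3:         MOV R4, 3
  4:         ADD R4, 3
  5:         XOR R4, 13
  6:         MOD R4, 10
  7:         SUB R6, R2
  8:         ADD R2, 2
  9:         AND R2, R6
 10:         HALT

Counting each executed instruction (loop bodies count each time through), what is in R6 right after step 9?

6

after MOV R2, 24: R2=24
after MOV R6, 30: R6=30
after MOV R4, 3: R4=3
after ADD R4, 3: R4=3+3=6
after XOR R4, 13: R4=6^13=11
after MOD R4, 10: R4=11%10=1
after SUB R6, R2: R6=30-24=6
after ADD R2, 2: R2=24+2=26
after AND R2, R6: R2=26&6=2
After step 9: R6 = 6.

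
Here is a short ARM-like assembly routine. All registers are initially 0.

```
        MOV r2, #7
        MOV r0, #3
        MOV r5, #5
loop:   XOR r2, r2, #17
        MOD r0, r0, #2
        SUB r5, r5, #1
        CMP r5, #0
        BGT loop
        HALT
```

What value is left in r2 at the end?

22

after MOV r2, #7: r2=7
after MOV r0, #3: r0=3
after MOV r5, #5: r5=5
after XOR r2, r2, #17: r2=7^17=22
after MOD r0, r0, #2: r0=3%2=1
after SUB r5, r5, #1: r5=5-1=4
CMP r5, #0  (cmp 4,0)
BGT loop: taken
after XOR r2, r2, #17: r2=22^17=7
after MOD r0, r0, #2: r0=1%2=1
after SUB r5, r5, #1: r5=4-1=3
CMP r5, #0  (cmp 3,0)
BGT loop: taken
after XOR r2, r2, #17: r2=7^17=22
after MOD r0, r0, #2: r0=1%2=1
after SUB r5, r5, #1: r5=3-1=2
CMP r5, #0  (cmp 2,0)
BGT loop: taken
after XOR r2, r2, #17: r2=22^17=7
after MOD r0, r0, #2: r0=1%2=1
after SUB r5, r5, #1: r5=2-1=1
CMP r5, #0  (cmp 1,0)
BGT loop: taken
after XOR r2, r2, #17: r2=7^17=22
after MOD r0, r0, #2: r0=1%2=1
after SUB r5, r5, #1: r5=1-1=0
CMP r5, #0  (cmp 0,0)
BGT loop: not taken
halt.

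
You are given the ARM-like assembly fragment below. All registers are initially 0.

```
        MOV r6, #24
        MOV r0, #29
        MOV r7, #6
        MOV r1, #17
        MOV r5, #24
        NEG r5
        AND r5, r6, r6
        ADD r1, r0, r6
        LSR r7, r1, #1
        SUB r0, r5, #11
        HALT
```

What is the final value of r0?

r6=24
r0=29
r7=6
r1=17
r5=24
r5=-(24)=-24
r5=24&24=24
r1=29+24=53
r7=53>>1=26
r0=24-11=13
halt.

13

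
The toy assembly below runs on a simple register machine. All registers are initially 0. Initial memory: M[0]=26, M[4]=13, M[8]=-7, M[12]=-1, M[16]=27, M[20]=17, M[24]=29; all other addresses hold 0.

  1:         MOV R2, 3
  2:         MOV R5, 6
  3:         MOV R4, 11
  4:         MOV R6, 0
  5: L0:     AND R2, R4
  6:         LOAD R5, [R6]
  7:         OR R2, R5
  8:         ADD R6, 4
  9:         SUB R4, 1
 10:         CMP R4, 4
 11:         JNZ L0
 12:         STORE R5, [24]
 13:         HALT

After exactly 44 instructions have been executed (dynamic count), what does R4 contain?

MOV R2, 3 → R2=3
MOV R5, 6 → R5=6
MOV R4, 11 → R4=11
MOV R6, 0 → R6=0
AND R2, R4 → R2=3&11=3
LOAD R5, [R6] → R5=M[0]=26
OR R2, R5 → R2=3|26=27
ADD R6, 4 → R6=0+4=4
SUB R4, 1 → R4=11-1=10
CMP R4, 4  (cmp 10,4)
JNZ L0: taken
AND R2, R4 → R2=27&10=10
LOAD R5, [R6] → R5=M[4]=13
OR R2, R5 → R2=10|13=15
ADD R6, 4 → R6=4+4=8
SUB R4, 1 → R4=10-1=9
CMP R4, 4  (cmp 9,4)
JNZ L0: taken
AND R2, R4 → R2=15&9=9
LOAD R5, [R6] → R5=M[8]=-7
OR R2, R5 → R2=9|(-7)=-7
ADD R6, 4 → R6=8+4=12
SUB R4, 1 → R4=9-1=8
CMP R4, 4  (cmp 8,4)
JNZ L0: taken
AND R2, R4 → R2=(-7)&8=8
LOAD R5, [R6] → R5=M[12]=-1
OR R2, R5 → R2=8|(-1)=-1
ADD R6, 4 → R6=12+4=16
SUB R4, 1 → R4=8-1=7
CMP R4, 4  (cmp 7,4)
JNZ L0: taken
AND R2, R4 → R2=(-1)&7=7
LOAD R5, [R6] → R5=M[16]=27
OR R2, R5 → R2=7|27=31
ADD R6, 4 → R6=16+4=20
SUB R4, 1 → R4=7-1=6
CMP R4, 4  (cmp 6,4)
JNZ L0: taken
AND R2, R4 → R2=31&6=6
LOAD R5, [R6] → R5=M[20]=17
OR R2, R5 → R2=6|17=23
ADD R6, 4 → R6=20+4=24
SUB R4, 1 → R4=6-1=5
After step 44: R4 = 5.

5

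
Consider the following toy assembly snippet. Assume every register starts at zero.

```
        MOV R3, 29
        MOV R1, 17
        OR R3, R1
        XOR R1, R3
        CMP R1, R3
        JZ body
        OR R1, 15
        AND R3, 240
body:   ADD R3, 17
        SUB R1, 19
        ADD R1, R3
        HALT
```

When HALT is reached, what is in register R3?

after MOV R3, 29: R3=29
after MOV R1, 17: R1=17
after OR R3, R1: R3=29|17=29
after XOR R1, R3: R1=17^29=12
CMP R1, R3  (cmp 12,29)
JZ body: not taken
after OR R1, 15: R1=12|15=15
after AND R3, 240: R3=29&240=16
after ADD R3, 17: R3=16+17=33
after SUB R1, 19: R1=15-19=-4
after ADD R1, R3: R1=(-4)+33=29
halt.

33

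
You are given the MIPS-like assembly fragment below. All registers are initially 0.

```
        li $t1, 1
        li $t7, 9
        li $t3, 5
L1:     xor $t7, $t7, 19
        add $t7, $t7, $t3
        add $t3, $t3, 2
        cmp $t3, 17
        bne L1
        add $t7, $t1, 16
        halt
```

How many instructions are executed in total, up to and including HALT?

li $t1, 1 → $t1=1
li $t7, 9 → $t7=9
li $t3, 5 → $t3=5
xor $t7, $t7, 19 → $t7=9^19=26
add $t7, $t7, $t3 → $t7=26+5=31
add $t3, $t3, 2 → $t3=5+2=7
cmp $t3, 17  (cmp 7,17)
bne L1: taken
xor $t7, $t7, 19 → $t7=31^19=12
add $t7, $t7, $t3 → $t7=12+7=19
add $t3, $t3, 2 → $t3=7+2=9
cmp $t3, 17  (cmp 9,17)
bne L1: taken
xor $t7, $t7, 19 → $t7=19^19=0
add $t7, $t7, $t3 → $t7=0+9=9
add $t3, $t3, 2 → $t3=9+2=11
cmp $t3, 17  (cmp 11,17)
bne L1: taken
xor $t7, $t7, 19 → $t7=9^19=26
add $t7, $t7, $t3 → $t7=26+11=37
add $t3, $t3, 2 → $t3=11+2=13
cmp $t3, 17  (cmp 13,17)
bne L1: taken
xor $t7, $t7, 19 → $t7=37^19=54
add $t7, $t7, $t3 → $t7=54+13=67
add $t3, $t3, 2 → $t3=13+2=15
cmp $t3, 17  (cmp 15,17)
bne L1: taken
xor $t7, $t7, 19 → $t7=67^19=80
add $t7, $t7, $t3 → $t7=80+15=95
add $t3, $t3, 2 → $t3=15+2=17
cmp $t3, 17  (cmp 17,17)
bne L1: not taken
add $t7, $t1, 16 → $t7=1+16=17
halt.
Total executed instructions: 35.

35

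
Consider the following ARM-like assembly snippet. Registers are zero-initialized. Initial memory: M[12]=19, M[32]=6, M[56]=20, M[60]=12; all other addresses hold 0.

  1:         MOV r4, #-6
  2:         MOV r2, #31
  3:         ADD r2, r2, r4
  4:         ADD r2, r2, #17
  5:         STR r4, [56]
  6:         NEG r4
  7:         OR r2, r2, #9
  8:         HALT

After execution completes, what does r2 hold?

43

r4=-6
r2=31
r2=31+(-6)=25
r2=25+17=42
STR r4, [56] → M[56]=-6
r4=-(-6)=6
r2=42|9=43
halt.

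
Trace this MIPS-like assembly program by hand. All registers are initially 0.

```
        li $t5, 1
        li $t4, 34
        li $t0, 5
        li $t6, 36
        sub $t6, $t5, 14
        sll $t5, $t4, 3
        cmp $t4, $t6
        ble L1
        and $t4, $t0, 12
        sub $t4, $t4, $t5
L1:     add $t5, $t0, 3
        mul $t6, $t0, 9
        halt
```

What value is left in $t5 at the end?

8

li $t5, 1 → $t5=1
li $t4, 34 → $t4=34
li $t0, 5 → $t0=5
li $t6, 36 → $t6=36
sub $t6, $t5, 14 → $t6=1-14=-13
sll $t5, $t4, 3 → $t5=34<<3=272
cmp $t4, $t6  (cmp 34,-13)
ble L1: not taken
and $t4, $t0, 12 → $t4=5&12=4
sub $t4, $t4, $t5 → $t4=4-272=-268
add $t5, $t0, 3 → $t5=5+3=8
mul $t6, $t0, 9 → $t6=5*9=45
halt.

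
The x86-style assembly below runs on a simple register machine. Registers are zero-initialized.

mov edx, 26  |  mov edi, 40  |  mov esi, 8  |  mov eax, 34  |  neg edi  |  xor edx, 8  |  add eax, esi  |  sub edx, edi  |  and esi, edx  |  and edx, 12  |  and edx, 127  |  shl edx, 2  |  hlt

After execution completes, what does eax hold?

mov edx, 26 → edx=26
mov edi, 40 → edi=40
mov esi, 8 → esi=8
mov eax, 34 → eax=34
neg edi → edi=-(40)=-40
xor edx, 8 → edx=26^8=18
add eax, esi → eax=34+8=42
sub edx, edi → edx=18-(-40)=58
and esi, edx → esi=8&58=8
and edx, 12 → edx=58&12=8
and edx, 127 → edx=8&127=8
shl edx, 2 → edx=8<<2=32
halt.

42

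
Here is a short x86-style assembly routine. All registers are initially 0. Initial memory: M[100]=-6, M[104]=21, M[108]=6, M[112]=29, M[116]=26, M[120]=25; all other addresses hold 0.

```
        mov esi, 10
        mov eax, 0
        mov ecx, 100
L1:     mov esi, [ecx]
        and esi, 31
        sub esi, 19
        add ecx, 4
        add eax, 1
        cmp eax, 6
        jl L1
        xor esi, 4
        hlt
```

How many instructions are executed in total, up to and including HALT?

47

after mov esi, 10: esi=10
after mov eax, 0: eax=0
after mov ecx, 100: ecx=100
after mov esi, [ecx]: esi=M[100]=-6
after and esi, 31: esi=(-6)&31=26
after sub esi, 19: esi=26-19=7
after add ecx, 4: ecx=100+4=104
after add eax, 1: eax=0+1=1
cmp eax, 6  (cmp 1,6)
jl L1: taken
after mov esi, [ecx]: esi=M[104]=21
after and esi, 31: esi=21&31=21
after sub esi, 19: esi=21-19=2
after add ecx, 4: ecx=104+4=108
after add eax, 1: eax=1+1=2
cmp eax, 6  (cmp 2,6)
jl L1: taken
after mov esi, [ecx]: esi=M[108]=6
after and esi, 31: esi=6&31=6
after sub esi, 19: esi=6-19=-13
after add ecx, 4: ecx=108+4=112
after add eax, 1: eax=2+1=3
cmp eax, 6  (cmp 3,6)
jl L1: taken
after mov esi, [ecx]: esi=M[112]=29
after and esi, 31: esi=29&31=29
after sub esi, 19: esi=29-19=10
after add ecx, 4: ecx=112+4=116
after add eax, 1: eax=3+1=4
cmp eax, 6  (cmp 4,6)
jl L1: taken
after mov esi, [ecx]: esi=M[116]=26
after and esi, 31: esi=26&31=26
after sub esi, 19: esi=26-19=7
after add ecx, 4: ecx=116+4=120
after add eax, 1: eax=4+1=5
cmp eax, 6  (cmp 5,6)
jl L1: taken
after mov esi, [ecx]: esi=M[120]=25
after and esi, 31: esi=25&31=25
after sub esi, 19: esi=25-19=6
after add ecx, 4: ecx=120+4=124
after add eax, 1: eax=5+1=6
cmp eax, 6  (cmp 6,6)
jl L1: not taken
after xor esi, 4: esi=6^4=2
halt.
Total executed instructions: 47.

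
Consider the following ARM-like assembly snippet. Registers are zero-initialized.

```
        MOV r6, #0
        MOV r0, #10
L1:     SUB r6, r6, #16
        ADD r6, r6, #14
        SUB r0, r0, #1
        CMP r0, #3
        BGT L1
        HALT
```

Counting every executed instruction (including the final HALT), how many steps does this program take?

38

after MOV r6, #0: r6=0
after MOV r0, #10: r0=10
after SUB r6, r6, #16: r6=0-16=-16
after ADD r6, r6, #14: r6=(-16)+14=-2
after SUB r0, r0, #1: r0=10-1=9
CMP r0, #3  (cmp 9,3)
BGT L1: taken
after SUB r6, r6, #16: r6=(-2)-16=-18
after ADD r6, r6, #14: r6=(-18)+14=-4
after SUB r0, r0, #1: r0=9-1=8
CMP r0, #3  (cmp 8,3)
BGT L1: taken
after SUB r6, r6, #16: r6=(-4)-16=-20
after ADD r6, r6, #14: r6=(-20)+14=-6
after SUB r0, r0, #1: r0=8-1=7
CMP r0, #3  (cmp 7,3)
BGT L1: taken
after SUB r6, r6, #16: r6=(-6)-16=-22
after ADD r6, r6, #14: r6=(-22)+14=-8
after SUB r0, r0, #1: r0=7-1=6
CMP r0, #3  (cmp 6,3)
BGT L1: taken
after SUB r6, r6, #16: r6=(-8)-16=-24
after ADD r6, r6, #14: r6=(-24)+14=-10
after SUB r0, r0, #1: r0=6-1=5
CMP r0, #3  (cmp 5,3)
BGT L1: taken
after SUB r6, r6, #16: r6=(-10)-16=-26
after ADD r6, r6, #14: r6=(-26)+14=-12
after SUB r0, r0, #1: r0=5-1=4
CMP r0, #3  (cmp 4,3)
BGT L1: taken
after SUB r6, r6, #16: r6=(-12)-16=-28
after ADD r6, r6, #14: r6=(-28)+14=-14
after SUB r0, r0, #1: r0=4-1=3
CMP r0, #3  (cmp 3,3)
BGT L1: not taken
halt.
Total executed instructions: 38.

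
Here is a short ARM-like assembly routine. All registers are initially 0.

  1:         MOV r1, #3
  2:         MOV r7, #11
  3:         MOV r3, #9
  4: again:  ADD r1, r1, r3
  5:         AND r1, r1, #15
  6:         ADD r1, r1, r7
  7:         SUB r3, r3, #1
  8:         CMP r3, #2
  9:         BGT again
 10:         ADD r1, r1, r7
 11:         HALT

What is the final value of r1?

r1=3
r7=11
r3=9
r1=3+9=12
r1=12&15=12
r1=12+11=23
r3=9-1=8
CMP r3, #2  (cmp 8,2)
BGT again: taken
r1=23+8=31
r1=31&15=15
r1=15+11=26
r3=8-1=7
CMP r3, #2  (cmp 7,2)
BGT again: taken
r1=26+7=33
r1=33&15=1
r1=1+11=12
r3=7-1=6
CMP r3, #2  (cmp 6,2)
BGT again: taken
r1=12+6=18
r1=18&15=2
r1=2+11=13
r3=6-1=5
CMP r3, #2  (cmp 5,2)
BGT again: taken
r1=13+5=18
r1=18&15=2
r1=2+11=13
r3=5-1=4
CMP r3, #2  (cmp 4,2)
BGT again: taken
r1=13+4=17
r1=17&15=1
r1=1+11=12
r3=4-1=3
CMP r3, #2  (cmp 3,2)
BGT again: taken
r1=12+3=15
r1=15&15=15
r1=15+11=26
r3=3-1=2
CMP r3, #2  (cmp 2,2)
BGT again: not taken
r1=26+11=37
halt.

37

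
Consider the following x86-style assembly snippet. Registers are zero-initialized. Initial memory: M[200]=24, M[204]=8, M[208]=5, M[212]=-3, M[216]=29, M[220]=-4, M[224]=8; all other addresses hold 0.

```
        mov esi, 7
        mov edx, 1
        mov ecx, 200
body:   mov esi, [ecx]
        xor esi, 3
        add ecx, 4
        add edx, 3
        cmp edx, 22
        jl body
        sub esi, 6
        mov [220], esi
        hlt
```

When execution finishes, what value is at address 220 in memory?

after mov esi, 7: esi=7
after mov edx, 1: edx=1
after mov ecx, 200: ecx=200
after mov esi, [ecx]: esi=M[200]=24
after xor esi, 3: esi=24^3=27
after add ecx, 4: ecx=200+4=204
after add edx, 3: edx=1+3=4
cmp edx, 22  (cmp 4,22)
jl body: taken
after mov esi, [ecx]: esi=M[204]=8
after xor esi, 3: esi=8^3=11
after add ecx, 4: ecx=204+4=208
after add edx, 3: edx=4+3=7
cmp edx, 22  (cmp 7,22)
jl body: taken
after mov esi, [ecx]: esi=M[208]=5
after xor esi, 3: esi=5^3=6
after add ecx, 4: ecx=208+4=212
after add edx, 3: edx=7+3=10
cmp edx, 22  (cmp 10,22)
jl body: taken
after mov esi, [ecx]: esi=M[212]=-3
after xor esi, 3: esi=(-3)^3=-2
after add ecx, 4: ecx=212+4=216
after add edx, 3: edx=10+3=13
cmp edx, 22  (cmp 13,22)
jl body: taken
after mov esi, [ecx]: esi=M[216]=29
after xor esi, 3: esi=29^3=30
after add ecx, 4: ecx=216+4=220
after add edx, 3: edx=13+3=16
cmp edx, 22  (cmp 16,22)
jl body: taken
after mov esi, [ecx]: esi=M[220]=-4
after xor esi, 3: esi=(-4)^3=-1
after add ecx, 4: ecx=220+4=224
after add edx, 3: edx=16+3=19
cmp edx, 22  (cmp 19,22)
jl body: taken
after mov esi, [ecx]: esi=M[224]=8
after xor esi, 3: esi=8^3=11
after add ecx, 4: ecx=224+4=228
after add edx, 3: edx=19+3=22
cmp edx, 22  (cmp 22,22)
jl body: not taken
after sub esi, 6: esi=11-6=5
mov [220], esi → M[220]=5
halt.

5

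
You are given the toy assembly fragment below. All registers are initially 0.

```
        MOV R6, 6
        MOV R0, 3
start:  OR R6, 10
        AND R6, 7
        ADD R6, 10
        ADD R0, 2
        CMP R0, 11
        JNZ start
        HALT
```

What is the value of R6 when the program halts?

R6=6
R0=3
R6=6|10=14
R6=14&7=6
R6=6+10=16
R0=3+2=5
CMP R0, 11  (cmp 5,11)
JNZ start: taken
R6=16|10=26
R6=26&7=2
R6=2+10=12
R0=5+2=7
CMP R0, 11  (cmp 7,11)
JNZ start: taken
R6=12|10=14
R6=14&7=6
R6=6+10=16
R0=7+2=9
CMP R0, 11  (cmp 9,11)
JNZ start: taken
R6=16|10=26
R6=26&7=2
R6=2+10=12
R0=9+2=11
CMP R0, 11  (cmp 11,11)
JNZ start: not taken
halt.

12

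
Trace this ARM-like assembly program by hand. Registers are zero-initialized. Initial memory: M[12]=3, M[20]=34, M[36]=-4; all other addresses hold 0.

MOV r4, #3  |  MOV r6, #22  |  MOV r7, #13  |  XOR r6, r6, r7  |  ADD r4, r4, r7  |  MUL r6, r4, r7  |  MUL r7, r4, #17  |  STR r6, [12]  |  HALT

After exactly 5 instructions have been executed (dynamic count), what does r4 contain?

16

after MOV r4, #3: r4=3
after MOV r6, #22: r6=22
after MOV r7, #13: r7=13
after XOR r6, r6, r7: r6=22^13=27
after ADD r4, r4, r7: r4=3+13=16
After step 5: r4 = 16.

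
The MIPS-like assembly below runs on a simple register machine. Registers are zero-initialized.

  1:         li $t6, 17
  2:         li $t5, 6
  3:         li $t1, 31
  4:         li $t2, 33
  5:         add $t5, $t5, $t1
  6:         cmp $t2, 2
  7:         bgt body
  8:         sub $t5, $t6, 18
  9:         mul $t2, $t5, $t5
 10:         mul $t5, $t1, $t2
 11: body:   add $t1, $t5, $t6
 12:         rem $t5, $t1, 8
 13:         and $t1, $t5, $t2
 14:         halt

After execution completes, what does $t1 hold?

0

li $t6, 17 → $t6=17
li $t5, 6 → $t5=6
li $t1, 31 → $t1=31
li $t2, 33 → $t2=33
add $t5, $t5, $t1 → $t5=6+31=37
cmp $t2, 2  (cmp 33,2)
bgt body: taken
add $t1, $t5, $t6 → $t1=37+17=54
rem $t5, $t1, 8 → $t5=54%8=6
and $t1, $t5, $t2 → $t1=6&33=0
halt.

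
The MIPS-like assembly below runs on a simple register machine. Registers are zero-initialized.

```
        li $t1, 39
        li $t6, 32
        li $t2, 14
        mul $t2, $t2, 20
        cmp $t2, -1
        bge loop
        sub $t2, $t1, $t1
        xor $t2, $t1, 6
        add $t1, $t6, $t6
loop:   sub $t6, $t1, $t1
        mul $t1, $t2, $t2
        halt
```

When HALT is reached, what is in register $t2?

280

li $t1, 39 → $t1=39
li $t6, 32 → $t6=32
li $t2, 14 → $t2=14
mul $t2, $t2, 20 → $t2=14*20=280
cmp $t2, -1  (cmp 280,-1)
bge loop: taken
sub $t6, $t1, $t1 → $t6=39-39=0
mul $t1, $t2, $t2 → $t1=280*280=78400
halt.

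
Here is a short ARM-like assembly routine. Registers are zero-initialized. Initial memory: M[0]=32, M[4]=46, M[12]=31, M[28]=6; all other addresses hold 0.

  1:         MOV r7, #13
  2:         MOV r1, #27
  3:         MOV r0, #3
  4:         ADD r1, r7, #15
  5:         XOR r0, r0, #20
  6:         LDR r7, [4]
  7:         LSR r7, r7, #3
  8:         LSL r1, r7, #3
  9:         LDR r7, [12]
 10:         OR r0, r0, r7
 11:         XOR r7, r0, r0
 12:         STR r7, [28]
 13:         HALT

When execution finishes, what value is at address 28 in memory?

0

after MOV r7, #13: r7=13
after MOV r1, #27: r1=27
after MOV r0, #3: r0=3
after ADD r1, r7, #15: r1=13+15=28
after XOR r0, r0, #20: r0=3^20=23
after LDR r7, [4]: r7=M[4]=46
after LSR r7, r7, #3: r7=46>>3=5
after LSL r1, r7, #3: r1=5<<3=40
after LDR r7, [12]: r7=M[12]=31
after OR r0, r0, r7: r0=23|31=31
after XOR r7, r0, r0: r7=31^31=0
STR r7, [28] → M[28]=0
halt.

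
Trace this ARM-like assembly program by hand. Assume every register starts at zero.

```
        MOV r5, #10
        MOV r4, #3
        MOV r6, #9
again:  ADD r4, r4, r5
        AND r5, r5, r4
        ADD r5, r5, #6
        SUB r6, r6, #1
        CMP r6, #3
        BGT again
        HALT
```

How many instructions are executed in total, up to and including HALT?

MOV r5, #10 → r5=10
MOV r4, #3 → r4=3
MOV r6, #9 → r6=9
ADD r4, r4, r5 → r4=3+10=13
AND r5, r5, r4 → r5=10&13=8
ADD r5, r5, #6 → r5=8+6=14
SUB r6, r6, #1 → r6=9-1=8
CMP r6, #3  (cmp 8,3)
BGT again: taken
ADD r4, r4, r5 → r4=13+14=27
AND r5, r5, r4 → r5=14&27=10
ADD r5, r5, #6 → r5=10+6=16
SUB r6, r6, #1 → r6=8-1=7
CMP r6, #3  (cmp 7,3)
BGT again: taken
ADD r4, r4, r5 → r4=27+16=43
AND r5, r5, r4 → r5=16&43=0
ADD r5, r5, #6 → r5=0+6=6
SUB r6, r6, #1 → r6=7-1=6
CMP r6, #3  (cmp 6,3)
BGT again: taken
ADD r4, r4, r5 → r4=43+6=49
AND r5, r5, r4 → r5=6&49=0
ADD r5, r5, #6 → r5=0+6=6
SUB r6, r6, #1 → r6=6-1=5
CMP r6, #3  (cmp 5,3)
BGT again: taken
ADD r4, r4, r5 → r4=49+6=55
AND r5, r5, r4 → r5=6&55=6
ADD r5, r5, #6 → r5=6+6=12
SUB r6, r6, #1 → r6=5-1=4
CMP r6, #3  (cmp 4,3)
BGT again: taken
ADD r4, r4, r5 → r4=55+12=67
AND r5, r5, r4 → r5=12&67=0
ADD r5, r5, #6 → r5=0+6=6
SUB r6, r6, #1 → r6=4-1=3
CMP r6, #3  (cmp 3,3)
BGT again: not taken
halt.
Total executed instructions: 40.

40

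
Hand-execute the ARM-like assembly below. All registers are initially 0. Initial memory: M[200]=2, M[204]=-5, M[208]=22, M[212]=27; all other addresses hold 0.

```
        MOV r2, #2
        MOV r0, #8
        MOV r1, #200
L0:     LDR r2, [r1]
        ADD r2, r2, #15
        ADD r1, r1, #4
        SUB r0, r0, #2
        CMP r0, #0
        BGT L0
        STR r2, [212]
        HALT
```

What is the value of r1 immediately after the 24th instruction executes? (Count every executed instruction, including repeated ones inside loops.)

MOV r2, #2 → r2=2
MOV r0, #8 → r0=8
MOV r1, #200 → r1=200
LDR r2, [r1] → r2=M[200]=2
ADD r2, r2, #15 → r2=2+15=17
ADD r1, r1, #4 → r1=200+4=204
SUB r0, r0, #2 → r0=8-2=6
CMP r0, #0  (cmp 6,0)
BGT L0: taken
LDR r2, [r1] → r2=M[204]=-5
ADD r2, r2, #15 → r2=(-5)+15=10
ADD r1, r1, #4 → r1=204+4=208
SUB r0, r0, #2 → r0=6-2=4
CMP r0, #0  (cmp 4,0)
BGT L0: taken
LDR r2, [r1] → r2=M[208]=22
ADD r2, r2, #15 → r2=22+15=37
ADD r1, r1, #4 → r1=208+4=212
SUB r0, r0, #2 → r0=4-2=2
CMP r0, #0  (cmp 2,0)
BGT L0: taken
LDR r2, [r1] → r2=M[212]=27
ADD r2, r2, #15 → r2=27+15=42
ADD r1, r1, #4 → r1=212+4=216
After step 24: r1 = 216.

216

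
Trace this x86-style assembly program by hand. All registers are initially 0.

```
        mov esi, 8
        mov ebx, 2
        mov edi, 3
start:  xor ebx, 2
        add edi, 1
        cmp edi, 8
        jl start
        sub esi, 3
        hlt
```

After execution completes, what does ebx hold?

esi=8
ebx=2
edi=3
ebx=2^2=0
edi=3+1=4
cmp edi, 8  (cmp 4,8)
jl start: taken
ebx=0^2=2
edi=4+1=5
cmp edi, 8  (cmp 5,8)
jl start: taken
ebx=2^2=0
edi=5+1=6
cmp edi, 8  (cmp 6,8)
jl start: taken
ebx=0^2=2
edi=6+1=7
cmp edi, 8  (cmp 7,8)
jl start: taken
ebx=2^2=0
edi=7+1=8
cmp edi, 8  (cmp 8,8)
jl start: not taken
esi=8-3=5
halt.

0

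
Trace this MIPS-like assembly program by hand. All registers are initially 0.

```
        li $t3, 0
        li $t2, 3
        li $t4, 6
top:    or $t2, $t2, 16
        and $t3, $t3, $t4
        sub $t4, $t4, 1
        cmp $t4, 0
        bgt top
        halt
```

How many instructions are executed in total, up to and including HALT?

34

li $t3, 0 → $t3=0
li $t2, 3 → $t2=3
li $t4, 6 → $t4=6
or $t2, $t2, 16 → $t2=3|16=19
and $t3, $t3, $t4 → $t3=0&6=0
sub $t4, $t4, 1 → $t4=6-1=5
cmp $t4, 0  (cmp 5,0)
bgt top: taken
or $t2, $t2, 16 → $t2=19|16=19
and $t3, $t3, $t4 → $t3=0&5=0
sub $t4, $t4, 1 → $t4=5-1=4
cmp $t4, 0  (cmp 4,0)
bgt top: taken
or $t2, $t2, 16 → $t2=19|16=19
and $t3, $t3, $t4 → $t3=0&4=0
sub $t4, $t4, 1 → $t4=4-1=3
cmp $t4, 0  (cmp 3,0)
bgt top: taken
or $t2, $t2, 16 → $t2=19|16=19
and $t3, $t3, $t4 → $t3=0&3=0
sub $t4, $t4, 1 → $t4=3-1=2
cmp $t4, 0  (cmp 2,0)
bgt top: taken
or $t2, $t2, 16 → $t2=19|16=19
and $t3, $t3, $t4 → $t3=0&2=0
sub $t4, $t4, 1 → $t4=2-1=1
cmp $t4, 0  (cmp 1,0)
bgt top: taken
or $t2, $t2, 16 → $t2=19|16=19
and $t3, $t3, $t4 → $t3=0&1=0
sub $t4, $t4, 1 → $t4=1-1=0
cmp $t4, 0  (cmp 0,0)
bgt top: not taken
halt.
Total executed instructions: 34.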